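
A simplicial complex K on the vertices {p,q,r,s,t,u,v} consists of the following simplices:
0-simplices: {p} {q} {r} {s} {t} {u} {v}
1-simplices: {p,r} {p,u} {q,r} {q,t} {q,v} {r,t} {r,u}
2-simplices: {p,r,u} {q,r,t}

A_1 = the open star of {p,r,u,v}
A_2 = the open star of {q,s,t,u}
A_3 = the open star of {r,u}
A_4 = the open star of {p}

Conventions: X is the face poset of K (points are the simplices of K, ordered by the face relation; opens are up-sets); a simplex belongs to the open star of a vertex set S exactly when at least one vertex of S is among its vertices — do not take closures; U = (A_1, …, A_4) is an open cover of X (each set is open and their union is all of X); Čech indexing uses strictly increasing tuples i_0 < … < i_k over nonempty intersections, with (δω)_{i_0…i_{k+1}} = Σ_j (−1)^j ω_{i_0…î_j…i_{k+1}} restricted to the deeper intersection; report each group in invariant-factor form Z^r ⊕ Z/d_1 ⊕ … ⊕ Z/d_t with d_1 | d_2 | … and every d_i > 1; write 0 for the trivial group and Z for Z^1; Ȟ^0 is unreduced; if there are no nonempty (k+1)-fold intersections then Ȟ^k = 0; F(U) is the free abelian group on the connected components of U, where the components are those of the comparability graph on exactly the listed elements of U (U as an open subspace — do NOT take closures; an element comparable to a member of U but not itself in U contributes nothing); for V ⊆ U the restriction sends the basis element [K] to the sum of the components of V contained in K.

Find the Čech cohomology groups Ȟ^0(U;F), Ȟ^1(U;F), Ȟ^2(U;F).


nerve simplices:
  A1={{p},{r},{u},{v},{p,r},{p,u},{q,r},{q,v},{r,t},{r,u},{p,r,u},{q,r,t}} A2={{q},{s},{t},{u},{p,u},{q,r},{q,t},{q,v},{r,t},{r,u},{p,r,u},{q,r,t}} A3={{r},{u},{p,r},{p,u},{q,r},{r,t},{r,u},{p,r,u},{q,r,t}} A4={{p},{p,r},{p,u},{p,r,u}}
  A12={{u},{p,u},{q,r},{q,v},{r,t},{r,u},{p,r,u},{q,r,t}} A13={{r},{u},{p,r},{p,u},{q,r},{r,t},{r,u},{p,r,u},{q,r,t}} A14={{p},{p,r},{p,u},{p,r,u}} A23={{u},{p,u},{q,r},{r,t},{r,u},{p,r,u},{q,r,t}} A24={{p,u},{p,r,u}} A34={{p,r},{p,u},{p,r,u}}
  A123={{u},{p,u},{q,r},{r,t},{r,u},{p,r,u},{q,r,t}} A124={{p,u},{p,r,u}} A134={{p,r},{p,u},{p,r,u}} A234={{p,u},{p,r,u}}
  A1234={{p,u},{p,r,u}}
components per intersection:
  A1: {{p},{r},{u},{p,r},{p,u},{q,r},{r,t},{r,u},{p,r,u},{q,r,t}} {{v},{q,v}}
  A2: {{q},{t},{q,r},{q,t},{q,v},{r,t},{q,r,t}} {{s}} {{u},{p,u},{r,u},{p,r,u}}
  A3: {{r},{u},{p,r},{p,u},{q,r},{r,t},{r,u},{p,r,u},{q,r,t}}
  A4: {{p},{p,r},{p,u},{p,r,u}}
  A12: {{u},{p,u},{r,u},{p,r,u}} {{q,r},{r,t},{q,r,t}} {{q,v}}
  A13: {{r},{u},{p,r},{p,u},{q,r},{r,t},{r,u},{p,r,u},{q,r,t}}
  A14: {{p},{p,r},{p,u},{p,r,u}}
  A23: {{u},{p,u},{r,u},{p,r,u}} {{q,r},{r,t},{q,r,t}}
  A24: {{p,u},{p,r,u}}
  A34: {{p,r},{p,u},{p,r,u}}
  A123: {{u},{p,u},{r,u},{p,r,u}} {{q,r},{r,t},{q,r,t}}
  A124: {{p,u},{p,r,u}}
  A134: {{p,r},{p,u},{p,r,u}}
  A234: {{p,u},{p,r,u}}
  A1234: {{p,u},{p,r,u}}
C dims 7,9,5,1; δ0: rk 5, SNF 1^5; δ1: rk 4, SNF 1^4; δ2: rk 1, SNF 1^1
degree 0: 7−5−0 = 2 → Ȟ^0 ≅ Z^2
degree 1: 9−4−5 = 0 → Ȟ^1 ≅ 0
degree 2: 5−1−4 = 0 → Ȟ^2 ≅ 0

Ȟ^0 ≅ Z^2,  Ȟ^1 ≅ 0,  Ȟ^2 ≅ 0


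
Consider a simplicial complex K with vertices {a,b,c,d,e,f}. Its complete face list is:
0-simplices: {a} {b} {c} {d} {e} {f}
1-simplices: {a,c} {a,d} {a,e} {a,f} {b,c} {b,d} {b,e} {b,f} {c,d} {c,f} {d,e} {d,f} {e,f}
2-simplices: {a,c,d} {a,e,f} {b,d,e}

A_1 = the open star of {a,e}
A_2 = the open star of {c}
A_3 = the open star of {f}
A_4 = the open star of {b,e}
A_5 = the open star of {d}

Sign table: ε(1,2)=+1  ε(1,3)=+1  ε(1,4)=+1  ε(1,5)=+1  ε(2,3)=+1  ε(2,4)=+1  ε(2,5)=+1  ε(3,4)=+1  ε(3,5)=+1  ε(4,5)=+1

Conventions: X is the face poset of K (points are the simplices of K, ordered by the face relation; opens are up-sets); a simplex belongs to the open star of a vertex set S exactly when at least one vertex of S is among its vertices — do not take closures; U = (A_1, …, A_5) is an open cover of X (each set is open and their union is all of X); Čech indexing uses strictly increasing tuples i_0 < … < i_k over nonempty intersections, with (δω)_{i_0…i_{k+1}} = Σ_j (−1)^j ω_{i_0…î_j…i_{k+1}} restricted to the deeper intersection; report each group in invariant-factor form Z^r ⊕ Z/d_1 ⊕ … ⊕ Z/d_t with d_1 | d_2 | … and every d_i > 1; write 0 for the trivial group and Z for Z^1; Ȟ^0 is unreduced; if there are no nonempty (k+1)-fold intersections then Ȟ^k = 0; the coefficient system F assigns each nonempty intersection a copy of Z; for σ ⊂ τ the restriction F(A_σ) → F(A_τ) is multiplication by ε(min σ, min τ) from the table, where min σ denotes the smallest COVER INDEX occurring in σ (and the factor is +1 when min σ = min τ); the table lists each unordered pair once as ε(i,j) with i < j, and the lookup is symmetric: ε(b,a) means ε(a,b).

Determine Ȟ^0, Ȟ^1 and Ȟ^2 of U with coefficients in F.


nerve of the cover:
  A1={{a},{e},{a,c},{a,d},{a,e},{a,f},{b,e},{d,e},{e,f},{a,c,d},{a,e,f},{b,d,e}} A2={{c},{a,c},{b,c},{c,d},{c,f},{a,c,d}} A3={{f},{a,f},{b,f},{c,f},{d,f},{e,f},{a,e,f}} A4={{b},{e},{a,e},{b,c},{b,d},{b,e},{b,f},{d,e},{e,f},{a,e,f},{b,d,e}} A5={{d},{a,d},{b,d},{c,d},{d,e},{d,f},{a,c,d},{b,d,e}}
  A12={{a,c},{a,c,d}} A13={{a,f},{e,f},{a,e,f}} A14={{e},{a,e},{b,e},{d,e},{e,f},{a,e,f},{b,d,e}} A15={{a,d},{d,e},{a,c,d},{b,d,e}} A23={{c,f}} A24={{b,c}} A25={{c,d},{a,c,d}} A34={{b,f},{e,f},{a,e,f}} A35={{d,f}} A45={{b,d},{d,e},{b,d,e}}
  A125={{a,c,d}} A134={{e,f},{a,e,f}} A145={{d,e},{b,d,e}}
C dims 5,10,3; δ0: rk 4, SNF 1^4; δ1: rk 3, SNF 1^3
Ȟ^0 = (5 − 4) − 0 = 1, so Ȟ^0 ≅ Z
Ȟ^1 = (10 − 3) − 4 = 3, so Ȟ^1 ≅ Z^3
Ȟ^2 = (3 − 0) − 3 = 0, so Ȟ^2 ≅ 0

Ȟ^0 = Z; Ȟ^1 = Z^3; Ȟ^2 = 0


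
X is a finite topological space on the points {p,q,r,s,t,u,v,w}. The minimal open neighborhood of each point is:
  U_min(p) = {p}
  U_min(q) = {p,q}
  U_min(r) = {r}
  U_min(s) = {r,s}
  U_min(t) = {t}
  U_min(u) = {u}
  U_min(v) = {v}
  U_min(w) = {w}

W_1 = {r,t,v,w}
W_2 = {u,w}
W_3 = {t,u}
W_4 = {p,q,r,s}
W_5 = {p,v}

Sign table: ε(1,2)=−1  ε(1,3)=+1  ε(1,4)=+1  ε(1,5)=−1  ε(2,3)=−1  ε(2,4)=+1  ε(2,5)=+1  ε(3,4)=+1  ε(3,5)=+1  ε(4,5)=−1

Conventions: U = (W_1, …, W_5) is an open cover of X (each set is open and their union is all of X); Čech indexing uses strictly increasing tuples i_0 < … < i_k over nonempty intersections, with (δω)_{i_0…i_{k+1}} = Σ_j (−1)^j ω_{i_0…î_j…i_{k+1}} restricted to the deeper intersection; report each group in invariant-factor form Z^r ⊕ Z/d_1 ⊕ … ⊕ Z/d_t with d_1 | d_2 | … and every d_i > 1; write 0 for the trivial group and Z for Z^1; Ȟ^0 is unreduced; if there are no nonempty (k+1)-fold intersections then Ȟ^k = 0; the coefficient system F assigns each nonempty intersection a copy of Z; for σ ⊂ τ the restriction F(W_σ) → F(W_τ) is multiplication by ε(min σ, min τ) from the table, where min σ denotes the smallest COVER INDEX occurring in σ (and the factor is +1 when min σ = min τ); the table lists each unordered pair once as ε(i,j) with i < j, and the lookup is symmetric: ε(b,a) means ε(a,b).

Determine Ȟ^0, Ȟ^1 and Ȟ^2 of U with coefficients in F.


cover nerve:
  W12={w} W13={t} W14={r} W15={v} W23={u} W45={p}
C dims 5,6; δ0: rk 4, SNF 1^4
Ȟ^0: (5−4)−0=1 ⇒ Z
Ȟ^1: (6−0)−4=2 ⇒ Z^2
Ȟ^2: (0−0)−0=0 ⇒ 0

Ȟ^0(U;F) ≅ Z; Ȟ^1(U;F) ≅ Z^2; Ȟ^2(U;F) ≅ 0


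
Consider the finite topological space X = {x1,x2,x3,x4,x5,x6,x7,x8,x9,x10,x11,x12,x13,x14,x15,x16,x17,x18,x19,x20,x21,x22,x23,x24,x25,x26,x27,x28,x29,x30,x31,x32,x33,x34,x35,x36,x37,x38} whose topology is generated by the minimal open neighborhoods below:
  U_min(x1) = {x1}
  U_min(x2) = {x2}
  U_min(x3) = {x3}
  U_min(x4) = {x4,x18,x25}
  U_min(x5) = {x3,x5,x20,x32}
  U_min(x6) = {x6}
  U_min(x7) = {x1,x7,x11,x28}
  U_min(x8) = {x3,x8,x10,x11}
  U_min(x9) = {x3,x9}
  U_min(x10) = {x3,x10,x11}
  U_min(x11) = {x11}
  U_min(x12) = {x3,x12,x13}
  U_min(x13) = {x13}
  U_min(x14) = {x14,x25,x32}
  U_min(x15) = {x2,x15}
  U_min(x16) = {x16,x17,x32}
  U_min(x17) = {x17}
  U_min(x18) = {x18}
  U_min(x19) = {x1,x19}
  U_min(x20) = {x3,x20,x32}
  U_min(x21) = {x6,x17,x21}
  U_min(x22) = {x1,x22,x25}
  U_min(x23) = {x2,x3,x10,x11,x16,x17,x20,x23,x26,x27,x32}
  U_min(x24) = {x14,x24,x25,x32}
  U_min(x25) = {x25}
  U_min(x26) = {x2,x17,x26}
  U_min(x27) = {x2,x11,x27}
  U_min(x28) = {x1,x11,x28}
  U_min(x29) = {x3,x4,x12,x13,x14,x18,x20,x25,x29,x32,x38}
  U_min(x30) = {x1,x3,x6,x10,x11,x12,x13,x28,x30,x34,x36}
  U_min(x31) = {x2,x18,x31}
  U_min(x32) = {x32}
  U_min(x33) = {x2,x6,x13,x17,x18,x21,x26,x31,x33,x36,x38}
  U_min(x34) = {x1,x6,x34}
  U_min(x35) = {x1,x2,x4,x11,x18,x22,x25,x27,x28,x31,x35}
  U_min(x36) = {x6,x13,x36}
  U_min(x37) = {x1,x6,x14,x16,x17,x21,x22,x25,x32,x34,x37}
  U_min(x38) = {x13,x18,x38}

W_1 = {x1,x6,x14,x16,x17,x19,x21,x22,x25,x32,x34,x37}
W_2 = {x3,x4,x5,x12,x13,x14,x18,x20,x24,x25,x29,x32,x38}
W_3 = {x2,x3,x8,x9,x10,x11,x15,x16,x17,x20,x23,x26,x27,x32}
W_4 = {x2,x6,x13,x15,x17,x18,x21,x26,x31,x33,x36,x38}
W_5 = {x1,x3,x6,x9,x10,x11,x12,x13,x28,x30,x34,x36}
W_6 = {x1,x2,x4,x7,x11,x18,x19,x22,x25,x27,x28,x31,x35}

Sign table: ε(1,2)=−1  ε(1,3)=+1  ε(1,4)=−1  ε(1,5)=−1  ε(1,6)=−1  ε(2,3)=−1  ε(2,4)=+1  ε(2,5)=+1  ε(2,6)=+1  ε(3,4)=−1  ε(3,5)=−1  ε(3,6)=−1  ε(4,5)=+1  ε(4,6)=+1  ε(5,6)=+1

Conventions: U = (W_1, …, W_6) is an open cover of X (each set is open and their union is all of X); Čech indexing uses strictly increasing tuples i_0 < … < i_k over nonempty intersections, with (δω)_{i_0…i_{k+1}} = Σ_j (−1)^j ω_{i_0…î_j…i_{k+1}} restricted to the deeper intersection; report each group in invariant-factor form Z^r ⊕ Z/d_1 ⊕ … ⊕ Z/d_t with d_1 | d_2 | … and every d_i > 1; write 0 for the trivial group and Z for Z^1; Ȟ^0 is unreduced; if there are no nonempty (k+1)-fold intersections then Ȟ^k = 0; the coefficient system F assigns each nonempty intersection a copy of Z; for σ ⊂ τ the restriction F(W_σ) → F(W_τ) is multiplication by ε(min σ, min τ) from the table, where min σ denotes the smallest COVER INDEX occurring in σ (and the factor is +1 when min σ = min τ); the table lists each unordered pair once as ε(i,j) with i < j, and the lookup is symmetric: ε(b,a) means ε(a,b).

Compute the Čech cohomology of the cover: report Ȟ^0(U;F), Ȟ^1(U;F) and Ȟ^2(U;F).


nonempty intersections:
  W12={x14,x25,x32} W13={x16,x17,x32} W14={x6,x17,x21} W15={x1,x6,x34} W16={x1,x19,x22,x25} W23={x3,x20,x32} W24={x13,x18,x38} W25={x3,x12,x13} W26={x4,x18,x25} W34={x2,x15,x17,x26} W35={x3,x9,x10,x11} W36={x2,x11,x27} W45={x6,x13,x36} W46={x2,x18,x31} W56={x1,x11,x28}
  W123={x32} W126={x25} W134={x17} W145={x6} W156={x1} W235={x3} W245={x13} W246={x18} W346={x2} W356={x11}
C dims 6,15,10; δ0: rk 5, SNF 1^5; δ1: rk 10, SNF 1^9·2
Ȟ^0: (6−5)−0=1 ⇒ Z
Ȟ^1: (15−10)−5=0 ⇒ 0
Ȟ^2: (10−0)−10=0 plus torsion [2] ⇒ Z/2

Ȟ^0(U;F) ≅ Z; Ȟ^1(U;F) ≅ 0; Ȟ^2(U;F) ≅ Z/2


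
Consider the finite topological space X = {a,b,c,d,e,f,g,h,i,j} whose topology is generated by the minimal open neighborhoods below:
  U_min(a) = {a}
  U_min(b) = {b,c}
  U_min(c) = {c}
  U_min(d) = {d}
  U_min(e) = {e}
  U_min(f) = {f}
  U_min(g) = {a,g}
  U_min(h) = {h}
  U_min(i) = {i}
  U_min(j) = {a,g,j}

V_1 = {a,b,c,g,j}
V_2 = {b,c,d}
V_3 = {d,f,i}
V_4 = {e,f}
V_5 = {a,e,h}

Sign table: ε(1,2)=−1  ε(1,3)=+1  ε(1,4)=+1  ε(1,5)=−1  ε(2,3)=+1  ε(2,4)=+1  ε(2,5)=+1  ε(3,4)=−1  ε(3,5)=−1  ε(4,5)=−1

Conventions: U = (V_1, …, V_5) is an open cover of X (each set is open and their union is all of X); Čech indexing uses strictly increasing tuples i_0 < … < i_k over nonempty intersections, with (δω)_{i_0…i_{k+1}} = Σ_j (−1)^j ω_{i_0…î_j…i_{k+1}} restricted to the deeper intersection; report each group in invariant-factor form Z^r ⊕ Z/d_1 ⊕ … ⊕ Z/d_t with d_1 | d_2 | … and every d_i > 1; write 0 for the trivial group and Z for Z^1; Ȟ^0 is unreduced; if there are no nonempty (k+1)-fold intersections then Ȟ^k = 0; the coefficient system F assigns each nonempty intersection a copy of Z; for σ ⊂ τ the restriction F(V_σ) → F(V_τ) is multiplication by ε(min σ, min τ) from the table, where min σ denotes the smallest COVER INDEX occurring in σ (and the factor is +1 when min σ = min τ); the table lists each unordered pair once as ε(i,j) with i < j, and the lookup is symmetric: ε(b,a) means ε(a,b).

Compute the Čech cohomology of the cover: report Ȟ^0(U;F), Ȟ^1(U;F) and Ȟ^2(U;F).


Ȟ^0(U;F) ≅ Z,  Ȟ^1(U;F) ≅ Z,  Ȟ^2(U;F) ≅ 0

nonempty overlaps:
  V12={b,c} V15={a} V23={d} V34={f} V45={e}
C dims 5,5; δ0: rk 4, SNF 1^4
degree 0: 5−4−0 = 1 → Ȟ^0 ≅ Z
degree 1: 5−0−4 = 1 → Ȟ^1 ≅ Z
degree 2: 0−0−0 = 0 → Ȟ^2 ≅ 0


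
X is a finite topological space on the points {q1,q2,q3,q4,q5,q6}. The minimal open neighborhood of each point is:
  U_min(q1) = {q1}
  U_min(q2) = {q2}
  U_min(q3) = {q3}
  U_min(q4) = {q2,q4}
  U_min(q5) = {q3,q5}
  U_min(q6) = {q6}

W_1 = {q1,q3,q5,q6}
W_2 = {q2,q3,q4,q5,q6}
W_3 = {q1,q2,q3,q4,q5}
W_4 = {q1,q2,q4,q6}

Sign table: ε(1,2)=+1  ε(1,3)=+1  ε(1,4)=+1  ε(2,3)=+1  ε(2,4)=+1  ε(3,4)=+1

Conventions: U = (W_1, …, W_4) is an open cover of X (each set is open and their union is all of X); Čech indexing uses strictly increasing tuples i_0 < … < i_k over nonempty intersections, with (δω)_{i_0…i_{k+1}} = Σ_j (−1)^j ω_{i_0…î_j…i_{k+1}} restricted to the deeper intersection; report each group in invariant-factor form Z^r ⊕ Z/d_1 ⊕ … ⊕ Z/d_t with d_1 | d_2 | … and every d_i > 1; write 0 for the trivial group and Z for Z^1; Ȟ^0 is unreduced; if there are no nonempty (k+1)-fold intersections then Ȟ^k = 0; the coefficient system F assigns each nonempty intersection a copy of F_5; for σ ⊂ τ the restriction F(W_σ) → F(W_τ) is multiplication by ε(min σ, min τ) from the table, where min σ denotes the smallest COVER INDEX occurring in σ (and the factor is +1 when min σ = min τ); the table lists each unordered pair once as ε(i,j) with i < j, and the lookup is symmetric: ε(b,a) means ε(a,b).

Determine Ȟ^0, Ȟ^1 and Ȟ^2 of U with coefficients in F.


Ȟ^0 = Z/5,  Ȟ^1 = 0,  Ȟ^2 = Z/5

nonempty intersections:
  W12={q3,q5,q6} W13={q1,q3,q5} W14={q1,q6} W23={q2,q3,q4,q5} W24={q2,q4,q6} W34={q1,q2,q4}
  W123={q3,q5} W124={q6} W134={q1} W234={q2,q4}
C dims 4,6,4; δ0: rk_F5 3; δ1: rk_F5 3
Ȟ^0: (4−3)−0=1 ⇒ Z/5
Ȟ^1: (6−3)−3=0 ⇒ 0
Ȟ^2: (4−0)−3=1 ⇒ Z/5


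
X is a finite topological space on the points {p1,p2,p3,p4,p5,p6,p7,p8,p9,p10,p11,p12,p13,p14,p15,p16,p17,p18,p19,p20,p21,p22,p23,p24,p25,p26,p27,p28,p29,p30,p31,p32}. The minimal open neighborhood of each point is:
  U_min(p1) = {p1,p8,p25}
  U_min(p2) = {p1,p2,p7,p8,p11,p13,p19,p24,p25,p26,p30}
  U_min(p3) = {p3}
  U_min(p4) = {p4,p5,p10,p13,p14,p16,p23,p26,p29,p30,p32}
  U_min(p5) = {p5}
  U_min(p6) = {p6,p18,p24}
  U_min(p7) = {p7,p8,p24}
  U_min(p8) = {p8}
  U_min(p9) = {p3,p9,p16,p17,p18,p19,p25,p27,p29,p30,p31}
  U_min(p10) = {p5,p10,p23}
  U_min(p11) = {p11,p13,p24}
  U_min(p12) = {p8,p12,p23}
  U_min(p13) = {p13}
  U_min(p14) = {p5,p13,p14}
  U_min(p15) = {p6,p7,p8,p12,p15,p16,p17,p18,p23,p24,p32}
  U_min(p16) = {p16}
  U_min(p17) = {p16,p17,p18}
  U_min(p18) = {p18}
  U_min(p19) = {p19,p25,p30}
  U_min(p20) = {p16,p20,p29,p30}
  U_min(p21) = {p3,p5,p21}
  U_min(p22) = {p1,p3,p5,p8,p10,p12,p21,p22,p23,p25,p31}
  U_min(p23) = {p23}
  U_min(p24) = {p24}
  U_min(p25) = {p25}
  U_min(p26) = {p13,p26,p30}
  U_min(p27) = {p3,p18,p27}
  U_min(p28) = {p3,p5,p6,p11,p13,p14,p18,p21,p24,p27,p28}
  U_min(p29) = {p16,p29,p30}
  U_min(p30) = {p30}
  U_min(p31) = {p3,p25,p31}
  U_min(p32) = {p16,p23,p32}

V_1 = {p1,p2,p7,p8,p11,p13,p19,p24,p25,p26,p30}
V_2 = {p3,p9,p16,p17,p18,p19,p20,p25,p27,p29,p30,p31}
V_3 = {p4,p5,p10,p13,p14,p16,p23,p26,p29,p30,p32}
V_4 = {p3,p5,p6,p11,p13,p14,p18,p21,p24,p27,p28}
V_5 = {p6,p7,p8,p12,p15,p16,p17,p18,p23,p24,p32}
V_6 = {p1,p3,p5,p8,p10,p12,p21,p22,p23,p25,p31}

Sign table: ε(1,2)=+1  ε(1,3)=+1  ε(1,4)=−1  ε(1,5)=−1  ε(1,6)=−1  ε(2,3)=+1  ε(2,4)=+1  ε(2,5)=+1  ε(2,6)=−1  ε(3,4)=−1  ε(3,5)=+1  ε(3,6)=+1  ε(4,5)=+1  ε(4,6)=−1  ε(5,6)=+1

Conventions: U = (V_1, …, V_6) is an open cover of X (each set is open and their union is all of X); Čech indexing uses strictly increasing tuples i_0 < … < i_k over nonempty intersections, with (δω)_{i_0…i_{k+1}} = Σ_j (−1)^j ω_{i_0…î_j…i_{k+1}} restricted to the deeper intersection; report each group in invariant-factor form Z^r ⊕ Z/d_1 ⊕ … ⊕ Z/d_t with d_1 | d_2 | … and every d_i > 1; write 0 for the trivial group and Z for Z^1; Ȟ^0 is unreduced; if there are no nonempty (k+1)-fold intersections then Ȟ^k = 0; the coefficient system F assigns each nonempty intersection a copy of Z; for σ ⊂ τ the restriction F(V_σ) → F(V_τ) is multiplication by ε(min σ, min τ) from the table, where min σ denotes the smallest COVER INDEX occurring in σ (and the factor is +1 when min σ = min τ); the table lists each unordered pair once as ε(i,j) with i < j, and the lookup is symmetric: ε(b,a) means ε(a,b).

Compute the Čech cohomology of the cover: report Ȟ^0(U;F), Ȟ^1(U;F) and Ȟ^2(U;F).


Ȟ^0 ≅ 0, Ȟ^1 ≅ Z/2 and Ȟ^2 ≅ Z

nonempty overlaps:
  V12={p19,p25,p30} V13={p13,p26,p30} V14={p11,p13,p24} V15={p7,p8,p24} V16={p1,p8,p25} V23={p16,p29,p30} V24={p3,p18,p27} V25={p16,p17,p18} V26={p3,p25,p31} V34={p5,p13,p14} V35={p16,p23,p32} V36={p5,p10,p23} V45={p6,p18,p24} V46={p3,p5,p21} V56={p8,p12,p23}
  V123={p30} V126={p25} V134={p13} V145={p24} V156={p8} V235={p16} V245={p18} V246={p3} V346={p5} V356={p23}
C dims 6,15,10; δ0: rk 6, SNF 1^5·2; δ1: rk 9, SNF 1^9
degree 0: 6−6−0 = 0 → Ȟ^0 ≅ 0
degree 1: 15−9−6 = 0 plus torsion [2] → Ȟ^1 ≅ Z/2
degree 2: 10−0−9 = 1 → Ȟ^2 ≅ Z


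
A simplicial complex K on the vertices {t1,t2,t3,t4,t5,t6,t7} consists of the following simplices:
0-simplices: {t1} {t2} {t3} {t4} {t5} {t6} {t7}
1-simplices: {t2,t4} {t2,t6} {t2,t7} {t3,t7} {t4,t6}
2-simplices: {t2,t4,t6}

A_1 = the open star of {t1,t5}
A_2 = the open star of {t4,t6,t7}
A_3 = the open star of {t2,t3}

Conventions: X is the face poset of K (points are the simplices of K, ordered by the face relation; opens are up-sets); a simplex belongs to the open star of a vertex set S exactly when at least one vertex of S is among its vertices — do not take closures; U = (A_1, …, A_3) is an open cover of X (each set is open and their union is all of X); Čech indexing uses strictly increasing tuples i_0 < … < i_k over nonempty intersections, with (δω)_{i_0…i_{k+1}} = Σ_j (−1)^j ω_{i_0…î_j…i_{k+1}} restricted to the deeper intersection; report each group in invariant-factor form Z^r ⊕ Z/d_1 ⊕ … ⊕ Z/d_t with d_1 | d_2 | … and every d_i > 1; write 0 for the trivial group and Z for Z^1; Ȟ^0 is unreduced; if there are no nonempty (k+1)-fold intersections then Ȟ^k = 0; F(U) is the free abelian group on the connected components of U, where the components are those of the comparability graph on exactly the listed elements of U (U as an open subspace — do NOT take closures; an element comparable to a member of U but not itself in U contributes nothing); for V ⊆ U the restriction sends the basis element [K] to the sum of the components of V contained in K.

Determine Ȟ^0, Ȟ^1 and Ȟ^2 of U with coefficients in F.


Ȟ^0(U;F) ≅ Z^3,  Ȟ^1(U;F) ≅ 0,  Ȟ^2(U;F) ≅ 0

nonempty overlaps:
  A1={{t1},{t5}} A2={{t4},{t6},{t7},{t2,t4},{t2,t6},{t2,t7},{t3,t7},{t4,t6},{t2,t4,t6}} A3={{t2},{t3},{t2,t4},{t2,t6},{t2,t7},{t3,t7},{t2,t4,t6}}
  A23={{t2,t4},{t2,t6},{t2,t7},{t3,t7},{t2,t4,t6}}
components per intersection:
  A1: {{t1}} {{t5}}
  A2: {{t4},{t6},{t2,t4},{t2,t6},{t4,t6},{t2,t4,t6}} {{t7},{t2,t7},{t3,t7}}
  A3: {{t2},{t2,t4},{t2,t6},{t2,t7},{t2,t4,t6}} {{t3},{t3,t7}}
  A23: {{t2,t4},{t2,t6},{t2,t4,t6}} {{t2,t7}} {{t3,t7}}
C dims 6,3; δ0: rk 3, SNF 1^3
degree 0: 6−3−0 = 3 → Ȟ^0 ≅ Z^3
degree 1: 3−0−3 = 0 → Ȟ^1 ≅ 0
degree 2: 0−0−0 = 0 → Ȟ^2 ≅ 0


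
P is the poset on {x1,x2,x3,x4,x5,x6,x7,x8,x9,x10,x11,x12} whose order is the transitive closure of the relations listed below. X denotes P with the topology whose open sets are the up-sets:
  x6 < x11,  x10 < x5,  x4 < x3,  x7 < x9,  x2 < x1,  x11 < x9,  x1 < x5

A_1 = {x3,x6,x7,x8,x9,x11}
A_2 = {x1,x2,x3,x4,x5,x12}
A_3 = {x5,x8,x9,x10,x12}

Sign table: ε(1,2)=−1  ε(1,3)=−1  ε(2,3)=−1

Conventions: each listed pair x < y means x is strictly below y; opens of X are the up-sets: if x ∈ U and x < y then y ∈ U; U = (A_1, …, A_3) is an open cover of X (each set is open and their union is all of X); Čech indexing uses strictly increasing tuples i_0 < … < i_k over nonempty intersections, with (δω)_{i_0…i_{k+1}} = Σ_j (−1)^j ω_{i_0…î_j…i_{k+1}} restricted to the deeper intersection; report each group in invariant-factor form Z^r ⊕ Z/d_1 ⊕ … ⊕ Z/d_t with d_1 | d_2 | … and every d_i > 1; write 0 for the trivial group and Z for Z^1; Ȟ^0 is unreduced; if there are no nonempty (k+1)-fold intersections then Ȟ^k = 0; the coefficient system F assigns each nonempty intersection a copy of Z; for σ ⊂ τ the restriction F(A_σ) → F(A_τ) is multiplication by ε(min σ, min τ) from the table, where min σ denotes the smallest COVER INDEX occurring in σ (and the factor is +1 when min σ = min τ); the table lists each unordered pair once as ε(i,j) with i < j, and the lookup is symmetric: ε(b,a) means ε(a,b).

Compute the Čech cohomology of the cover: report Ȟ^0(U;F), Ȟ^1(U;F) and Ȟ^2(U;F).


nerve of the cover:
  A12={x3} A13={x8,x9} A23={x5,x12}
C dims 3,3; δ0: rk 3, SNF 1^2·2
Ȟ^0 = (3 − 3) − 0 = 0, so Ȟ^0 ≅ 0
Ȟ^1 = (3 − 0) − 3 = 0 plus torsion [2], so Ȟ^1 ≅ Z/2
Ȟ^2 = (0 − 0) − 0 = 0, so Ȟ^2 ≅ 0

Ȟ^0 ≅ 0, Ȟ^1 ≅ Z/2 and Ȟ^2 ≅ 0


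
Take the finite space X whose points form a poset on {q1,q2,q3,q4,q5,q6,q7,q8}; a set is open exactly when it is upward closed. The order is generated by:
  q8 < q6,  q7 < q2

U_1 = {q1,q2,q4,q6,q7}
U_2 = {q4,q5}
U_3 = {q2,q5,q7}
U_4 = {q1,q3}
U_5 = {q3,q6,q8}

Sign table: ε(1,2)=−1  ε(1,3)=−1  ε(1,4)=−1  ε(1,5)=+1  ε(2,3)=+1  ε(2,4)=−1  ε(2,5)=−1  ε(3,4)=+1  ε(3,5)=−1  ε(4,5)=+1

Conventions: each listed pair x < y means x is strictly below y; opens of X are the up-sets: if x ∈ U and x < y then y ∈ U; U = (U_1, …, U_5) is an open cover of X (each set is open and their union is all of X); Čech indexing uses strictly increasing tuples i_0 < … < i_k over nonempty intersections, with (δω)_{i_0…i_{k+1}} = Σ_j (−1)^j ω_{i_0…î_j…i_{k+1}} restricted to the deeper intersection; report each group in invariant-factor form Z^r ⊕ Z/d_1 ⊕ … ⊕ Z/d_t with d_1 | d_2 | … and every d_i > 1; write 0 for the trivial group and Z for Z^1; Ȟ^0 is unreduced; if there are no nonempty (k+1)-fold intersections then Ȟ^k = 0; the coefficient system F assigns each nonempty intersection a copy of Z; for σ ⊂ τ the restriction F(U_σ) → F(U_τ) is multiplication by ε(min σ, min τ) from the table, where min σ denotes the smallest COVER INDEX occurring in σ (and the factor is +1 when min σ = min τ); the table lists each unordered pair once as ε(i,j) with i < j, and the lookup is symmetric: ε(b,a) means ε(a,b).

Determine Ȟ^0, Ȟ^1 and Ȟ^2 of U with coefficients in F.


nonempty overlaps:
  U12={q4} U13={q2,q7} U14={q1} U15={q6} U23={q5} U45={q3}
C dims 5,6; δ0: rk 5, SNF 1^4·2
degree 0: 5−5−0 = 0 → Ȟ^0 ≅ 0
degree 1: 6−0−5 = 1 plus torsion [2] → Ȟ^1 ≅ Z ⊕ Z/2
degree 2: 0−0−0 = 0 → Ȟ^2 ≅ 0

Ȟ^0(U;F) ≅ 0, Ȟ^1(U;F) ≅ Z ⊕ Z/2 and Ȟ^2(U;F) ≅ 0


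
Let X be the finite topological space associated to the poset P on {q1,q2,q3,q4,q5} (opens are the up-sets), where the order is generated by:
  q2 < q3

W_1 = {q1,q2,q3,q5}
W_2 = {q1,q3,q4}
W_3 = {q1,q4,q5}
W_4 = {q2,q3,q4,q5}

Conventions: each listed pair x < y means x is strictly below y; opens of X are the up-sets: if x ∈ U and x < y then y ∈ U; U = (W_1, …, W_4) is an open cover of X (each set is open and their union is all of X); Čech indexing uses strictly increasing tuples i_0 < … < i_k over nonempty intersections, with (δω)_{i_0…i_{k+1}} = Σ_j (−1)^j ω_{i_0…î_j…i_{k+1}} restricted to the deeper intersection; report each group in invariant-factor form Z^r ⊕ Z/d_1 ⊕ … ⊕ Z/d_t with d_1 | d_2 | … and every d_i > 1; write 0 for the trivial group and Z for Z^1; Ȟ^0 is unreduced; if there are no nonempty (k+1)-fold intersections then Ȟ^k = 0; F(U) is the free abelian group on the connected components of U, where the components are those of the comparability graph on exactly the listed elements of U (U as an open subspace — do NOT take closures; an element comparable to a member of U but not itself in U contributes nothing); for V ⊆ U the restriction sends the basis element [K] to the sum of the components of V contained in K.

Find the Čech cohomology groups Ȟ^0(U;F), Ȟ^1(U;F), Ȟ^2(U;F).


Ȟ^0 ≅ Z^4, Ȟ^1 ≅ 0 and Ȟ^2 ≅ 0

nerve simplices:
  W12={q1,q3} W13={q1,q5} W14={q2,q3,q5} W23={q1,q4} W24={q3,q4} W34={q4,q5}
  W123={q1} W124={q3} W134={q5} W234={q4}
components per intersection:
  W1: {q1} {q2,q3} {q5}
  W2: {q1} {q3} {q4}
  W3: {q1} {q4} {q5}
  W4: {q2,q3} {q4} {q5}
  W12: {q1} {q3}
  W13: {q1} {q5}
  W14: {q2,q3} {q5}
  W23: {q1} {q4}
  W24: {q3} {q4}
  W34: {q4} {q5}
  W123: {q1}
  W124: {q3}
  W134: {q5}
  W234: {q4}
C dims 12,12,4; δ0: rk 8, SNF 1^8; δ1: rk 4, SNF 1^4
degree 0: 12−8−0 = 4 → Ȟ^0 ≅ Z^4
degree 1: 12−4−8 = 0 → Ȟ^1 ≅ 0
degree 2: 4−0−4 = 0 → Ȟ^2 ≅ 0


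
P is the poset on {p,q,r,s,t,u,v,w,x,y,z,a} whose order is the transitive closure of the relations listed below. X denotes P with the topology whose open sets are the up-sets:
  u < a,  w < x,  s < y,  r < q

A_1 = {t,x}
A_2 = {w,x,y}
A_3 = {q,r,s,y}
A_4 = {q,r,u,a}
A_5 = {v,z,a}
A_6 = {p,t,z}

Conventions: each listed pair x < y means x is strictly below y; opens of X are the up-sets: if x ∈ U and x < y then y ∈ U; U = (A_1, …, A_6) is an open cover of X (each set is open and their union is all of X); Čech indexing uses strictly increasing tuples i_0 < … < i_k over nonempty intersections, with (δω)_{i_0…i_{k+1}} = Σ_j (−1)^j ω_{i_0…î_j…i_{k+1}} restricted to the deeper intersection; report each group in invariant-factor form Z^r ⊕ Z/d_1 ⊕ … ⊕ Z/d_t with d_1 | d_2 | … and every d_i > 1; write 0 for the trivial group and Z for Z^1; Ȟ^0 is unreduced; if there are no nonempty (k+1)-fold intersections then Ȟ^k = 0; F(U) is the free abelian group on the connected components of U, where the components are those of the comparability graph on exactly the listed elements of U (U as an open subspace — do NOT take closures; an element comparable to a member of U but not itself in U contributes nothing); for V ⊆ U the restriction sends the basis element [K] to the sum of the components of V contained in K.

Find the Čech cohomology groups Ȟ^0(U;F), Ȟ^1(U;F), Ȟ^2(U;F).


Ȟ^0 = Z^8, Ȟ^1 = 0, Ȟ^2 = 0

nerve of the cover:
  A12={x} A16={t} A23={y} A34={q,r} A45={a} A56={z}
components per intersection:
  A1: {t} {x}
  A2: {w,x} {y}
  A3: {q,r} {s,y}
  A4: {q,r} {u,a}
  A5: {v} {z} {a}
  A6: {p} {t} {z}
  A12: {x}
  A16: {t}
  A23: {y}
  A34: {q,r}
  A45: {a}
  A56: {z}
C dims 14,6; δ0: rk 6, SNF 1^6
Ȟ^0 = (14 − 6) − 0 = 8, so Ȟ^0 ≅ Z^8
Ȟ^1 = (6 − 0) − 6 = 0, so Ȟ^1 ≅ 0
Ȟ^2 = (0 − 0) − 0 = 0, so Ȟ^2 ≅ 0


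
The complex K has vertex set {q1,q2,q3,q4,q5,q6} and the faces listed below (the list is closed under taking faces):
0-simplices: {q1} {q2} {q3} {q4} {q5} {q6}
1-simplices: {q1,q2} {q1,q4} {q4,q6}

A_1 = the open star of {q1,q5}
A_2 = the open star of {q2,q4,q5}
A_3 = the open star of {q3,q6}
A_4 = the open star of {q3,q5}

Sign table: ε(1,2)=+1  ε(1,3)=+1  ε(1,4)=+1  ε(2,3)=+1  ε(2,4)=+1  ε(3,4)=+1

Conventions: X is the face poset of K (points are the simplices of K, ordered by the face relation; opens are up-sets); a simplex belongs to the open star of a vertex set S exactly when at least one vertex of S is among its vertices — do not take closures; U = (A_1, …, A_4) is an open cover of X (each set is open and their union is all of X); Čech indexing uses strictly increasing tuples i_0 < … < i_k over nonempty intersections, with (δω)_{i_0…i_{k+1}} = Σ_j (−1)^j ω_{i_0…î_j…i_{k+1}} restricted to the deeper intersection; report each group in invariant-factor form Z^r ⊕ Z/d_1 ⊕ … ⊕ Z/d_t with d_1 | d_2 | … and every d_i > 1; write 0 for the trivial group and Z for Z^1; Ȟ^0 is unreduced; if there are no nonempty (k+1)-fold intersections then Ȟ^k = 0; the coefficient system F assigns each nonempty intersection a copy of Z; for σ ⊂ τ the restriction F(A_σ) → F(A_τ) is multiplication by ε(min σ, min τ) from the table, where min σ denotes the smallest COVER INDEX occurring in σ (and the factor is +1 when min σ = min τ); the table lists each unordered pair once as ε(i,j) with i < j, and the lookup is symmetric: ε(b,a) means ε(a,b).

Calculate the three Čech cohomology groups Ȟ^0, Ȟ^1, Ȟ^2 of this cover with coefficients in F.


Ȟ^0(U;F) ≅ Z; Ȟ^1(U;F) ≅ Z; Ȟ^2(U;F) ≅ 0

nerve simplices:
  A1={{q1},{q5},{q1,q2},{q1,q4}} A2={{q2},{q4},{q5},{q1,q2},{q1,q4},{q4,q6}} A3={{q3},{q6},{q4,q6}} A4={{q3},{q5}}
  A12={{q5},{q1,q2},{q1,q4}} A14={{q5}} A23={{q4,q6}} A24={{q5}} A34={{q3}}
  A124={{q5}}
C dims 4,5,1; δ0: rk 3, SNF 1^3; δ1: rk 1, SNF 1^1
degree 0: 4−3−0 = 1 → Ȟ^0 ≅ Z
degree 1: 5−1−3 = 1 → Ȟ^1 ≅ Z
degree 2: 1−0−1 = 0 → Ȟ^2 ≅ 0


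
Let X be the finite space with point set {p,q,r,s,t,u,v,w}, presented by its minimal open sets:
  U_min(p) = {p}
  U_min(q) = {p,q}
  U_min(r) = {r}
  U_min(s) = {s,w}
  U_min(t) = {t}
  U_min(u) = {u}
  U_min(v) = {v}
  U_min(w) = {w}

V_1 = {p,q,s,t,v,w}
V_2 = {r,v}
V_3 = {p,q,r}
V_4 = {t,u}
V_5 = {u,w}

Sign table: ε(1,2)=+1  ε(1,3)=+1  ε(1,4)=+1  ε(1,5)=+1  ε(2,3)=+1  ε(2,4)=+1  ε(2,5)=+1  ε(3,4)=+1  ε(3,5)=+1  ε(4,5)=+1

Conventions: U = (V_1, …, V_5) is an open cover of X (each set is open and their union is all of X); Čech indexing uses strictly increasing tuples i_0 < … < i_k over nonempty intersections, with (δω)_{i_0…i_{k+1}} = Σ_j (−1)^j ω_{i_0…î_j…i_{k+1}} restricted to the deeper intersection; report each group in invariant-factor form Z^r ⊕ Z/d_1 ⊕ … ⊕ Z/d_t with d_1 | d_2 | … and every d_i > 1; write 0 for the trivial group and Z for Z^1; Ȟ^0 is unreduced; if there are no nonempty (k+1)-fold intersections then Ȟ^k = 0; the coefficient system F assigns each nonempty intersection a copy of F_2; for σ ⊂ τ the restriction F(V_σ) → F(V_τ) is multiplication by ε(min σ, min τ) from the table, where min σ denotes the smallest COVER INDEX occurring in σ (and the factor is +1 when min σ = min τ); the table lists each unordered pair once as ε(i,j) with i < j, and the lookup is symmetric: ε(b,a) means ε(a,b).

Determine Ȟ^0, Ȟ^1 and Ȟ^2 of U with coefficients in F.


nonempty overlaps:
  V12={v} V13={p,q} V14={t} V15={w} V23={r} V45={u}
C dims 5,6; δ0: rk_F2 4
degree 0: 5−4−0 = 1 → Ȟ^0 ≅ Z/2
degree 1: 6−0−4 = 2 → Ȟ^1 ≅ Z/2 ⊕ Z/2
degree 2: 0−0−0 = 0 → Ȟ^2 ≅ 0

Ȟ^0(U;F) ≅ Z/2, Ȟ^1(U;F) ≅ Z/2 ⊕ Z/2, Ȟ^2(U;F) ≅ 0


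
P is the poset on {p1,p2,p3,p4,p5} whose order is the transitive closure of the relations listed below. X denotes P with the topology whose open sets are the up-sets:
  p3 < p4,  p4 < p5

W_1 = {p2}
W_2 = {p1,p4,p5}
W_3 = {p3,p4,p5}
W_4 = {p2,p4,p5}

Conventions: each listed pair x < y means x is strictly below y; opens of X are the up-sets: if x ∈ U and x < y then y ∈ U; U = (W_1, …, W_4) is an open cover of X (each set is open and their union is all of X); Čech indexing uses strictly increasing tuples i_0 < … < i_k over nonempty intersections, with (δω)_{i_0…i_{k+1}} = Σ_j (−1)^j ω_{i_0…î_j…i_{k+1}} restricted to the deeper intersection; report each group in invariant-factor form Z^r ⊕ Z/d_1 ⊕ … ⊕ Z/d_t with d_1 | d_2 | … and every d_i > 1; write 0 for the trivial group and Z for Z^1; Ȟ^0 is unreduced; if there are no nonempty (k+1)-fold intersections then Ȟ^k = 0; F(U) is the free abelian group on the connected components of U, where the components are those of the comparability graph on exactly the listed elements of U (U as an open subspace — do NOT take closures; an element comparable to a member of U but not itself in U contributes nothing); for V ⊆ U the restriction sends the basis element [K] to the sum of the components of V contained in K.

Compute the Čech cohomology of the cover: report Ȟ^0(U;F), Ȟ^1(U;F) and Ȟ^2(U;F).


Ȟ^0 = Z^3, Ȟ^1 = 0, Ȟ^2 = 0

cover nerve:
  W14={p2} W23={p4,p5} W24={p4,p5} W34={p4,p5}
  W234={p4,p5}
components per intersection:
  W1: {p2}
  W2: {p1} {p4,p5}
  W3: {p3,p4,p5}
  W4: {p2} {p4,p5}
  W14: {p2}
  W23: {p4,p5}
  W24: {p4,p5}
  W34: {p4,p5}
  W234: {p4,p5}
C dims 6,4,1; δ0: rk 3, SNF 1^3; δ1: rk 1, SNF 1^1
Ȟ^0: (6−3)−0=3 ⇒ Z^3
Ȟ^1: (4−1)−3=0 ⇒ 0
Ȟ^2: (1−0)−1=0 ⇒ 0


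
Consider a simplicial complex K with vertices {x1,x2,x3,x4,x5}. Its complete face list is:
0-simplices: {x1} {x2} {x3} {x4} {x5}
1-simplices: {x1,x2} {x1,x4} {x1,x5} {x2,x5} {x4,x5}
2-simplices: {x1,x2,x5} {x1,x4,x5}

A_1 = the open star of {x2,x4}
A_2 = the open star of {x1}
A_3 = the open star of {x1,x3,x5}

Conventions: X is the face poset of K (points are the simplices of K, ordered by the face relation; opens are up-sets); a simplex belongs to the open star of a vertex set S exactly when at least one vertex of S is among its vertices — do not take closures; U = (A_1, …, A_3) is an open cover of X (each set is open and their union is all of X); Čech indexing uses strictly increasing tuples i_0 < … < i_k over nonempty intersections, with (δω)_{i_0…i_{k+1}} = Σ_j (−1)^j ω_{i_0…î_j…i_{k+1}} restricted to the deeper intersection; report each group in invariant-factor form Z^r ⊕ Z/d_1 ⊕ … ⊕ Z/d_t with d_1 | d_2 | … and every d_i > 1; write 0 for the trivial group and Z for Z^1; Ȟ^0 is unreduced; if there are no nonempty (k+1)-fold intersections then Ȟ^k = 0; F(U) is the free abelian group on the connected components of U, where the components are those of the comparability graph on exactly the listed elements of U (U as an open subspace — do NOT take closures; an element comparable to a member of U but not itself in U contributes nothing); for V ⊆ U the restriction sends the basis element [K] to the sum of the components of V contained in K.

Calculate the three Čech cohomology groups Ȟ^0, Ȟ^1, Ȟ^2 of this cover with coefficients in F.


cover nerve:
  A1={{x2},{x4},{x1,x2},{x1,x4},{x2,x5},{x4,x5},{x1,x2,x5},{x1,x4,x5}} A2={{x1},{x1,x2},{x1,x4},{x1,x5},{x1,x2,x5},{x1,x4,x5}} A3={{x1},{x3},{x5},{x1,x2},{x1,x4},{x1,x5},{x2,x5},{x4,x5},{x1,x2,x5},{x1,x4,x5}}
  A12={{x1,x2},{x1,x4},{x1,x2,x5},{x1,x4,x5}} A13={{x1,x2},{x1,x4},{x2,x5},{x4,x5},{x1,x2,x5},{x1,x4,x5}} A23={{x1},{x1,x2},{x1,x4},{x1,x5},{x1,x2,x5},{x1,x4,x5}}
  A123={{x1,x2},{x1,x4},{x1,x2,x5},{x1,x4,x5}}
components per intersection:
  A1: {{x2},{x1,x2},{x2,x5},{x1,x2,x5}} {{x4},{x1,x4},{x4,x5},{x1,x4,x5}}
  A2: {{x1},{x1,x2},{x1,x4},{x1,x5},{x1,x2,x5},{x1,x4,x5}}
  A3: {{x1},{x5},{x1,x2},{x1,x4},{x1,x5},{x2,x5},{x4,x5},{x1,x2,x5},{x1,x4,x5}} {{x3}}
  A12: {{x1,x2},{x1,x2,x5}} {{x1,x4},{x1,x4,x5}}
  A13: {{x1,x2},{x2,x5},{x1,x2,x5}} {{x1,x4},{x4,x5},{x1,x4,x5}}
  A23: {{x1},{x1,x2},{x1,x4},{x1,x5},{x1,x2,x5},{x1,x4,x5}}
  A123: {{x1,x2},{x1,x2,x5}} {{x1,x4},{x1,x4,x5}}
C dims 5,5,2; δ0: rk 3, SNF 1^3; δ1: rk 2, SNF 1^2
Ȟ^0: (5−3)−0=2 ⇒ Z^2
Ȟ^1: (5−2)−3=0 ⇒ 0
Ȟ^2: (2−0)−2=0 ⇒ 0

Ȟ^0 = Z^2, Ȟ^1 = 0, Ȟ^2 = 0


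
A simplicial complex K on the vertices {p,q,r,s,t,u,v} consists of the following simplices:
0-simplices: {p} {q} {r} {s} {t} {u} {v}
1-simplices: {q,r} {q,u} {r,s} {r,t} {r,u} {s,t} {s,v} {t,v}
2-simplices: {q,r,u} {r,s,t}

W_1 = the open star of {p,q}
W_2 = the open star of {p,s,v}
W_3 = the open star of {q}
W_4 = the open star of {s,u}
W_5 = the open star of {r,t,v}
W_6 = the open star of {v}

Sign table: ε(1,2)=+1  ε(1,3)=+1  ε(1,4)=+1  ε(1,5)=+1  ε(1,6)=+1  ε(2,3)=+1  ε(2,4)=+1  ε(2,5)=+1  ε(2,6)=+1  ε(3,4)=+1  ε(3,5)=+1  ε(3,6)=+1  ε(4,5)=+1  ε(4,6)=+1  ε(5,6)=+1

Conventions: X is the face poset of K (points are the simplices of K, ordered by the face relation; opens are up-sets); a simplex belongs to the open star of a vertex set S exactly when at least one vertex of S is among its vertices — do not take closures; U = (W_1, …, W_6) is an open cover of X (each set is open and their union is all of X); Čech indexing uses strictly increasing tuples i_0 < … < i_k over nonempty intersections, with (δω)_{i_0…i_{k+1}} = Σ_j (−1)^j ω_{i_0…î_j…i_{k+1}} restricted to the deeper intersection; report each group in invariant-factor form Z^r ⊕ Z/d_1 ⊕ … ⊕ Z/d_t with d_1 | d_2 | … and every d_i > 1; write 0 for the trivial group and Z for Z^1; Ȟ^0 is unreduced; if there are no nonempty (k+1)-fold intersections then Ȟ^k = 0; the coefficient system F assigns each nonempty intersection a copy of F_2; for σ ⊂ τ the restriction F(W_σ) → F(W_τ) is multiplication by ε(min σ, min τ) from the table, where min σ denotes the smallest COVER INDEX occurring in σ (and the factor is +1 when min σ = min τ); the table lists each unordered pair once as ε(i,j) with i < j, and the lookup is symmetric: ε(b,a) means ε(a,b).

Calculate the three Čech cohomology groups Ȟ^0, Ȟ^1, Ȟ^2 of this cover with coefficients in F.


Ȟ^0 ≅ Z/2, Ȟ^1 ≅ Z/2, Ȟ^2 ≅ 0

nonempty intersections:
  W1={{p},{q},{q,r},{q,u},{q,r,u}} W2={{p},{s},{v},{r,s},{s,t},{s,v},{t,v},{r,s,t}} W3={{q},{q,r},{q,u},{q,r,u}} W4={{s},{u},{q,u},{r,s},{r,u},{s,t},{s,v},{q,r,u},{r,s,t}} W5={{r},{t},{v},{q,r},{r,s},{r,t},{r,u},{s,t},{s,v},{t,v},{q,r,u},{r,s,t}} W6={{v},{s,v},{t,v}}
  W12={{p}} W13={{q},{q,r},{q,u},{q,r,u}} W14={{q,u},{q,r,u}} W15={{q,r},{q,r,u}} W24={{s},{r,s},{s,t},{s,v},{r,s,t}} W25={{v},{r,s},{s,t},{s,v},{t,v},{r,s,t}} W26={{v},{s,v},{t,v}} W34={{q,u},{q,r,u}} W35={{q,r},{q,r,u}} W45={{r,s},{r,u},{s,t},{s,v},{q,r,u},{r,s,t}} W46={{s,v}} W56={{v},{s,v},{t,v}}
  W134={{q,u},{q,r,u}} W135={{q,r},{q,r,u}} W145={{q,r,u}} W245={{r,s},{s,t},{s,v},{r,s,t}} W246={{s,v}} W256={{v},{s,v},{t,v}} W345={{q,r,u}} W456={{s,v}}
  W1345={{q,r,u}} W2456={{s,v}}
C dims 6,12,8,2; δ0: rk_F2 5; δ1: rk_F2 6; δ2: rk_F2 2
Ȟ^0: (6−5)−0=1 ⇒ Z/2
Ȟ^1: (12−6)−5=1 ⇒ Z/2
Ȟ^2: (8−2)−6=0 ⇒ 0


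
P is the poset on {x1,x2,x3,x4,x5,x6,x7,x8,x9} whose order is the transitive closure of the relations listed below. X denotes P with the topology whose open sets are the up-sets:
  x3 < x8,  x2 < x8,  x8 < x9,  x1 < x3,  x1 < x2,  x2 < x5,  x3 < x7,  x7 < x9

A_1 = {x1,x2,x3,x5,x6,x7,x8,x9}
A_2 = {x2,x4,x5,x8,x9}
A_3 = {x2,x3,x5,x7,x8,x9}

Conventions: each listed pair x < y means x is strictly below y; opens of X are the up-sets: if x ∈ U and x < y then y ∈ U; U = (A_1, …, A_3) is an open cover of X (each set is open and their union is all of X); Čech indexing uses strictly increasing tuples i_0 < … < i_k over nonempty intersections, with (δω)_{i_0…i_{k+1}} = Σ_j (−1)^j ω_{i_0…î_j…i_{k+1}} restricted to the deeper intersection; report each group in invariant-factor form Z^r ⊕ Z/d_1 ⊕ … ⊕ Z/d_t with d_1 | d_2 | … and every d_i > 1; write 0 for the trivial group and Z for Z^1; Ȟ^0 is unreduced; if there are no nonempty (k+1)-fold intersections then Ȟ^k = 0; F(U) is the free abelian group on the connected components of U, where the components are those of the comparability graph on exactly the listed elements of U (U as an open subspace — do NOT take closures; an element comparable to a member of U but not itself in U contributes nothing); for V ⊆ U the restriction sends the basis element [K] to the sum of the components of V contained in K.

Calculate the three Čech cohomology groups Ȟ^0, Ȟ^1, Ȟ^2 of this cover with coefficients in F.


Ȟ^0 ≅ Z^3, Ȟ^1 ≅ 0 and Ȟ^2 ≅ 0

intersection data:
  A12={x2,x5,x8,x9} A13={x2,x3,x5,x7,x8,x9} A23={x2,x5,x8,x9}
  A123={x2,x5,x8,x9}
components per intersection:
  A1: {x1,x2,x3,x5,x7,x8,x9} {x6}
  A2: {x2,x5,x8,x9} {x4}
  A3: {x2,x3,x5,x7,x8,x9}
  A12: {x2,x5,x8,x9}
  A13: {x2,x3,x5,x7,x8,x9}
  A23: {x2,x5,x8,x9}
  A123: {x2,x5,x8,x9}
C dims 5,3,1; δ0: rk 2, SNF 1^2; δ1: rk 1, SNF 1^1
Ȟ^0 = (5 − 2) − 0 = 3, so Ȟ^0 ≅ Z^3
Ȟ^1 = (3 − 1) − 2 = 0, so Ȟ^1 ≅ 0
Ȟ^2 = (1 − 0) − 1 = 0, so Ȟ^2 ≅ 0
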